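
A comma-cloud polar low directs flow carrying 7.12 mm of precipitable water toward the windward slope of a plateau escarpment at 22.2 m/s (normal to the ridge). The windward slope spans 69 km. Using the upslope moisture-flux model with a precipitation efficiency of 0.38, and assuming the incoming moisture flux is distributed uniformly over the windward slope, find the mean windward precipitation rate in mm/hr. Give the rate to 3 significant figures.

Incoming column moisture flux per unit ridge length: F = V × PW = 22.2 × 7.12 = 158.064 mm·m/s.
Spread over the 69 km slope with efficiency ε = 0.38: R = ε·F/W = 0.38 × 158.064 / 69000 m = 8.705e-04 mm/s.
R = 8.705e-04 × 3600 = 3.13 mm/hr.

R ≈ 3.13 mm/hr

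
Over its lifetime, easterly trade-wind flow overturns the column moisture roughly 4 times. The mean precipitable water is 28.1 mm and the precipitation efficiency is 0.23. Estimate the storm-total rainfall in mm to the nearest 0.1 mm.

Each cycle deposits ε × PW = 0.23 × 28.1 = 6.463 mm.
Over 4 cycles: 4 × 6.463 = 25.9 mm.

rainfall ≈ 25.9 mm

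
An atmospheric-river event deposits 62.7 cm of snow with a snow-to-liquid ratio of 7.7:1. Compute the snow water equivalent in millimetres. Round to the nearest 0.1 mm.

SWE ≈ 81.4 mm

SWE = snow depth / ratio = 62.7 cm / 7.7 = 8.143 cm = 81.4 mm.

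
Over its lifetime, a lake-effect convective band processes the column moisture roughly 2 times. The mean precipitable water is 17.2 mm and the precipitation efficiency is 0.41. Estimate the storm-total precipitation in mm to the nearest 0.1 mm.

Each cycle deposits ε × PW = 0.41 × 17.2 = 7.052 mm.
Over 2 cycles: 2 × 7.052 = 14.1 mm.

precipitation ≈ 14.1 mm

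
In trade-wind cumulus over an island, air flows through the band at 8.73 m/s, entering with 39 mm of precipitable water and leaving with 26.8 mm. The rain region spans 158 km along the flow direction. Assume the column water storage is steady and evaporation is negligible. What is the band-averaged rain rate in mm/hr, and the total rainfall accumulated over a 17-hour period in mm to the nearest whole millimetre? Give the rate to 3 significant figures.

R ≈ 2.43 mm/hr; total ≈ 41 mm

Column moisture flux per unit crosswind length is F = V × PW.
Inflow: F_in = 8.73 × 39 = 340.47 mm·m/s
Outflow: F_out = 8.73 × 26.8 = 233.964 mm·m/s
Steady-state rate R = (F_in − F_out)/L = (340.47 − 233.964) / 158000 m = 6.741e-04 mm/s.
R = 6.741e-04 × 3600 = 2.43 mm/hr.
Over 17 h: total = 2.43 × 17 = 41.31 ≈ 41 mm.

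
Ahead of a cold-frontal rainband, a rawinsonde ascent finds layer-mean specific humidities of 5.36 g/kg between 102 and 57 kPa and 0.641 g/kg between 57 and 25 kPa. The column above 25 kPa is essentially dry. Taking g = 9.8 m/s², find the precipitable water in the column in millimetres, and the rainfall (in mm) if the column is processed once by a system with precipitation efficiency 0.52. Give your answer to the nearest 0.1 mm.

Precipitable water is the column-integrated vapour mass per unit area: PW = (1/g) Σ q̄ Δp, with q in kg/kg and Δp in Pa (1 kg/m² of water = 1 mm).
Layer 102–57 kPa: Δp = 450 hPa = 45000 Pa, q̄ = 0.00536 kg/kg → 0.00536 × 45000 / 9.8 = 24.61 mm
Layer 57–25 kPa: Δp = 320 hPa = 32000 Pa, q̄ = 0.000641 kg/kg → 0.000641 × 32000 / 9.8 = 2.09 mm
PW = 24.61 + 2.09 = 26.70 ≈ 26.7 mm.
Rainfall = ε × PW = 0.52 × 26.7 = 13.9 mm.

PW ≈ 26.7 mm; rainfall ≈ 13.9 mm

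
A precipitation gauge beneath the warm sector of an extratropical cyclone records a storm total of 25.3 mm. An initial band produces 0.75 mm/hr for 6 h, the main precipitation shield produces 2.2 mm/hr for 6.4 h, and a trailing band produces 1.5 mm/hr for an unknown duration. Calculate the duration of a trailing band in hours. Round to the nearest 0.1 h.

duration ≈ 4.5 h

Known phases: 0.75 × 6 + 2.2 × 6.4 = 4.5 + 14.08 = 18.58 mm.
Remaining depth = 25.3 − 18.58 = 6.72 mm.
Duration = 6.72 / 1.5 = 4.5 h.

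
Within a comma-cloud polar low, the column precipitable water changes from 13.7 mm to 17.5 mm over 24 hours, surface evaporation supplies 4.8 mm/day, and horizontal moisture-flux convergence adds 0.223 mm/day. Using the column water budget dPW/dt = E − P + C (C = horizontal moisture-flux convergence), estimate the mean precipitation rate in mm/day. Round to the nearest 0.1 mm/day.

P ≈ 1.2 mm/day

dPW/dt = (17.5 − 13.7) mm / (24/24 day) = +3.800 mm/day.
P = E + C − dPW/dt = 4.8 + (0.223) − (+3.800) = 1.2 mm/day.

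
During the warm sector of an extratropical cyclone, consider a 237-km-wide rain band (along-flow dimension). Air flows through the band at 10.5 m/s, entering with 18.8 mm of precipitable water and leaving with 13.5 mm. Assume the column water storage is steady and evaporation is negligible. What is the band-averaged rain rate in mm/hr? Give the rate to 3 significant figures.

Column moisture flux per unit crosswind length is F = V × PW.
Inflow: F_in = 10.5 × 18.8 = 197.4 mm·m/s
Outflow: F_out = 10.5 × 13.5 = 141.75 mm·m/s
Steady-state rate R = (F_in − F_out)/L = (197.4 − 141.75) / 237000 m = 2.348e-04 mm/s.
R = 2.348e-04 × 3600 = 0.845 mm/hr.

R ≈ 0.845 mm/hr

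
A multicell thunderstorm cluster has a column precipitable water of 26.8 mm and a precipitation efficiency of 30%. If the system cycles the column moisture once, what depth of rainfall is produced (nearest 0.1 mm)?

rainfall ≈ 8.0 mm

Rainfall = ε × PW = 0.30 × 26.8 = 8.0 mm.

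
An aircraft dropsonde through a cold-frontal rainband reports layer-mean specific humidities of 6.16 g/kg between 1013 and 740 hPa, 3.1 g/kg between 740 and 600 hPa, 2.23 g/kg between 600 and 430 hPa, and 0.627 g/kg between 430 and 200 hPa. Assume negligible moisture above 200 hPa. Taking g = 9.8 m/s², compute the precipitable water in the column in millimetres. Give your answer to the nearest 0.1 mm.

Precipitable water is the column-integrated vapour mass per unit area: PW = (1/g) Σ q̄ Δp, with q in kg/kg and Δp in Pa (1 kg/m² of water = 1 mm).
Layer 1013–740 hPa: Δp = 273 hPa = 27300 Pa, q̄ = 0.00616 kg/kg → 0.00616 × 27300 / 9.8 = 17.16 mm
Layer 740–600 hPa: Δp = 140 hPa = 14000 Pa, q̄ = 0.0031 kg/kg → 0.0031 × 14000 / 9.8 = 4.43 mm
Layer 600–430 hPa: Δp = 170 hPa = 17000 Pa, q̄ = 0.00223 kg/kg → 0.00223 × 17000 / 9.8 = 3.87 mm
Layer 430–200 hPa: Δp = 230 hPa = 23000 Pa, q̄ = 0.000627 kg/kg → 0.000627 × 23000 / 9.8 = 1.47 mm
PW = 17.16 + 4.43 + 3.87 + 1.47 = 26.93 ≈ 26.9 mm.

PW ≈ 26.9 mm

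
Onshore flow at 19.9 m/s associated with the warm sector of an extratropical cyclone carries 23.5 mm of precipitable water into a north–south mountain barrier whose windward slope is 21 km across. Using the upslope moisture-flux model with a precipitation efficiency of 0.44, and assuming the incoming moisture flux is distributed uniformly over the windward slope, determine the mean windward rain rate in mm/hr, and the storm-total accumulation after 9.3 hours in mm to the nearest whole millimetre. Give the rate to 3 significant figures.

Incoming column moisture flux per unit ridge length: F = V × PW = 19.9 × 23.5 = 467.65 mm·m/s.
Spread over the 21 km slope with efficiency ε = 0.44: R = ε·F/W = 0.44 × 467.65 / 21000 m = 9.798e-03 mm/s.
R = 9.798e-03 × 3600 = 35.3 mm/hr.
Over 9.3 h: total = 35.3 × 9.3 = 328.29 ≈ 328 mm.

R ≈ 35.3 mm/hr; total ≈ 328 mm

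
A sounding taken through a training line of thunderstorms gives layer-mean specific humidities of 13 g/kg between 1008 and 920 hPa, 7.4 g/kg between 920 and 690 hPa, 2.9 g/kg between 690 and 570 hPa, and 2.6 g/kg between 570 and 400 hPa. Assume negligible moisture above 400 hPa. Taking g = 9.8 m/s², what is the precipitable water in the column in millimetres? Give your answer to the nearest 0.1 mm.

Precipitable water is the column-integrated vapour mass per unit area: PW = (1/g) Σ q̄ Δp, with q in kg/kg and Δp in Pa (1 kg/m² of water = 1 mm).
Layer 1008–920 hPa: Δp = 88 hPa = 8800 Pa, q̄ = 0.013 kg/kg → 0.013 × 8800 / 9.8 = 11.67 mm
Layer 920–690 hPa: Δp = 230 hPa = 23000 Pa, q̄ = 0.0074 kg/kg → 0.0074 × 23000 / 9.8 = 17.37 mm
Layer 690–570 hPa: Δp = 120 hPa = 12000 Pa, q̄ = 0.0029 kg/kg → 0.0029 × 12000 / 9.8 = 3.55 mm
Layer 570–400 hPa: Δp = 170 hPa = 17000 Pa, q̄ = 0.0026 kg/kg → 0.0026 × 17000 / 9.8 = 4.51 mm
PW = 11.67 + 17.37 + 3.55 + 4.51 = 37.10 ≈ 37.1 mm.

PW ≈ 37.1 mm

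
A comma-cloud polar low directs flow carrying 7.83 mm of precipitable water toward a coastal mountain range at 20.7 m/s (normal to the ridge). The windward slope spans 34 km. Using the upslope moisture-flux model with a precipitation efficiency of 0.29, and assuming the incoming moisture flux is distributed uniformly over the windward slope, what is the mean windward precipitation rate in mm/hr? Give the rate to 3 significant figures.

Incoming column moisture flux per unit ridge length: F = V × PW = 20.7 × 7.83 = 162.081 mm·m/s.
Spread over the 34 km slope with efficiency ε = 0.29: R = ε·F/W = 0.29 × 162.081 / 34000 m = 1.382e-03 mm/s.
R = 1.382e-03 × 3600 = 4.98 mm/hr.

R ≈ 4.98 mm/hr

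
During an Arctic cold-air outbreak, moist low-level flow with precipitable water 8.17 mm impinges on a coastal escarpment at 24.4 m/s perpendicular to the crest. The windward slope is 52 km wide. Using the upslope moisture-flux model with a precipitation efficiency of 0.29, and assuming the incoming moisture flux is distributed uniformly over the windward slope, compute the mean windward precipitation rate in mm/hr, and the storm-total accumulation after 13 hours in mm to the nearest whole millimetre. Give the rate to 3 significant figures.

R ≈ 4.00 mm/hr; total ≈ 52 mm

Incoming column moisture flux per unit ridge length: F = V × PW = 24.4 × 8.17 = 199.348 mm·m/s.
Spread over the 52 km slope with efficiency ε = 0.29: R = ε·F/W = 0.29 × 199.348 / 52000 m = 1.112e-03 mm/s.
R = 1.112e-03 × 3600 = 4.00 mm/hr.
Over 13 h: total = 4.00 × 13 = 52 mm.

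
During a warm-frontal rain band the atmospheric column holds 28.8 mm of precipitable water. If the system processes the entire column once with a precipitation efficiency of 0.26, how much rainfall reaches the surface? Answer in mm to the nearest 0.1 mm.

rainfall ≈ 7.5 mm

Rainfall = ε × PW = 0.26 × 28.8 = 7.5 mm.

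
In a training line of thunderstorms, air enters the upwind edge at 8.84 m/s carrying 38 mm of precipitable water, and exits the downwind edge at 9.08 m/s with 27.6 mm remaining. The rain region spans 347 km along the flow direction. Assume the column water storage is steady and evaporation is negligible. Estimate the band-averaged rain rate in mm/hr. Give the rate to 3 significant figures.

R ≈ 0.885 mm/hr

Column moisture flux per unit crosswind length is F = V × PW.
Inflow: F_in = 8.84 × 38 = 335.92 mm·m/s
Outflow: F_out = 9.08 × 27.6 = 250.608 mm·m/s
Steady-state rate R = (F_in − F_out)/L = (335.92 − 250.608) / 347000 m = 2.459e-04 mm/s.
R = 2.459e-04 × 3600 = 0.885 mm/hr.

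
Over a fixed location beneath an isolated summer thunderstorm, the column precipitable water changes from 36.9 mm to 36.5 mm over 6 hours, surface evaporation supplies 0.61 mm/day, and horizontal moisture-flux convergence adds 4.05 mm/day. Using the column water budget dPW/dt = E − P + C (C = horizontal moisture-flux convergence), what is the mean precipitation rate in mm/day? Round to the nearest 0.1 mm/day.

P ≈ 6.3 mm/day

dPW/dt = (36.5 − 36.9) mm / (6/24 day) = -1.600 mm/day.
P = E + C − dPW/dt = 0.61 + (4.05) − (-1.600) = 6.3 mm/day.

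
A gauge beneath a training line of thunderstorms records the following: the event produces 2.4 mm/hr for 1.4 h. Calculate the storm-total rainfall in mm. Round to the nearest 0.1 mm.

total ≈ 3.4 mm

Total = Σ Rᵢ Δtᵢ = 2.4 × 1.4
      = 3.36 = 3.4 mm.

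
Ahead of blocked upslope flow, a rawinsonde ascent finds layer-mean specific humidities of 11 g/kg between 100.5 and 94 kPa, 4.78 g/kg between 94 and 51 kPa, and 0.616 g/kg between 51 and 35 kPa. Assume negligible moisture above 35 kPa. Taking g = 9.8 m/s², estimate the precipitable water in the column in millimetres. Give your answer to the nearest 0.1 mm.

PW ≈ 29.3 mm

Precipitable water is the column-integrated vapour mass per unit area: PW = (1/g) Σ q̄ Δp, with q in kg/kg and Δp in Pa (1 kg/m² of water = 1 mm).
Layer 100.5–94 kPa: Δp = 65 hPa = 6500 Pa, q̄ = 0.011 kg/kg → 0.011 × 6500 / 9.8 = 7.30 mm
Layer 94–51 kPa: Δp = 430 hPa = 43000 Pa, q̄ = 0.00478 kg/kg → 0.00478 × 43000 / 9.8 = 20.97 mm
Layer 51–35 kPa: Δp = 160 hPa = 16000 Pa, q̄ = 0.000616 kg/kg → 0.000616 × 16000 / 9.8 = 1.01 mm
PW = 7.30 + 20.97 + 1.01 = 29.28 ≈ 29.3 mm.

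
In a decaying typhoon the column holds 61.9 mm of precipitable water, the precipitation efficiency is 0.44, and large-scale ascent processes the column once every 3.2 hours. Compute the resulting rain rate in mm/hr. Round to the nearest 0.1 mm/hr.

R ≈ 8.5 mm/hr

Each overturning extracts ε × PW = 0.44 × 61.9 = 27.236 mm.
Rate = ε·PW / τ = 27.236 / 3.2 h = 8.5 mm/hr.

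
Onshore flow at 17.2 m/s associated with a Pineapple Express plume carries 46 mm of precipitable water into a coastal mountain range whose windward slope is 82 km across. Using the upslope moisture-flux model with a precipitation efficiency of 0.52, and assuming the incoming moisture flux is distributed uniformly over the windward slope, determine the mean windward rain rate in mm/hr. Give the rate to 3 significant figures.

Incoming column moisture flux per unit ridge length: F = V × PW = 17.2 × 46 = 791.2 mm·m/s.
Spread over the 82 km slope with efficiency ε = 0.52: R = ε·F/W = 0.52 × 791.2 / 82000 m = 5.017e-03 mm/s.
R = 5.017e-03 × 3600 = 18.1 mm/hr.

R ≈ 18.1 mm/hr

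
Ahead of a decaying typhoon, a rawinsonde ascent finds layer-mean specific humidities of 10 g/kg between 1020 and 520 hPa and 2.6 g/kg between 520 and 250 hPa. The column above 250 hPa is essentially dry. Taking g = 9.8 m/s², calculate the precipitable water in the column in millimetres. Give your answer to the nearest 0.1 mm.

Precipitable water is the column-integrated vapour mass per unit area: PW = (1/g) Σ q̄ Δp, with q in kg/kg and Δp in Pa (1 kg/m² of water = 1 mm).
Layer 1020–520 hPa: Δp = 500 hPa = 50000 Pa, q̄ = 0.01 kg/kg → 0.01 × 50000 / 9.8 = 51.02 mm
Layer 520–250 hPa: Δp = 270 hPa = 27000 Pa, q̄ = 0.0026 kg/kg → 0.0026 × 27000 / 9.8 = 7.16 mm
PW = 51.02 + 7.16 = 58.18 ≈ 58.2 mm.

PW ≈ 58.2 mm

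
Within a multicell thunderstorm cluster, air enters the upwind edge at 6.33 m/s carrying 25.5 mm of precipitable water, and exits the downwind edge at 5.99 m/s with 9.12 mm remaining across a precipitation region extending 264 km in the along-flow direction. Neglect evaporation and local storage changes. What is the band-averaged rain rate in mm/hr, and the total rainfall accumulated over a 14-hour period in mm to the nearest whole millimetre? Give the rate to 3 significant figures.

R ≈ 1.46 mm/hr; total ≈ 20 mm

Column moisture flux per unit crosswind length is F = V × PW.
Inflow: F_in = 6.33 × 25.5 = 161.415 mm·m/s
Outflow: F_out = 5.99 × 9.12 = 54.6288 mm·m/s
Steady-state rate R = (F_in − F_out)/L = (161.415 − 54.6288) / 264000 m = 4.045e-04 mm/s.
R = 4.045e-04 × 3600 = 1.46 mm/hr.
Over 14 h: total = 1.46 × 14 = 20.44 ≈ 20 mm.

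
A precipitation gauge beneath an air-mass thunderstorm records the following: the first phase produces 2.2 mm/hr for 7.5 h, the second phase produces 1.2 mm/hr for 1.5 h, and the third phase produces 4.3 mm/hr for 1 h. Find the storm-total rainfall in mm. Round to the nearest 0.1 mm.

total ≈ 22.6 mm

Total = Σ Rᵢ Δtᵢ = 2.2 × 7.5 + 1.2 × 1.5 + 4.3 × 1
      = 16.5 + 1.8 + 4.3 = 22.6 mm.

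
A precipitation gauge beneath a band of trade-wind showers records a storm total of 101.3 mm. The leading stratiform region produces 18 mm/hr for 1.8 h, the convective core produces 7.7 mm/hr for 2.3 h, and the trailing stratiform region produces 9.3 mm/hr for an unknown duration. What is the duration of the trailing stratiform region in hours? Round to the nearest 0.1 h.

duration ≈ 5.5 h

Known phases: 18 × 1.8 + 7.7 × 2.3 = 32.4 + 17.71 = 50.11 mm.
Remaining depth = 101.3 − 50.11 = 51.19 mm.
Duration = 51.19 / 9.3 = 5.5 h.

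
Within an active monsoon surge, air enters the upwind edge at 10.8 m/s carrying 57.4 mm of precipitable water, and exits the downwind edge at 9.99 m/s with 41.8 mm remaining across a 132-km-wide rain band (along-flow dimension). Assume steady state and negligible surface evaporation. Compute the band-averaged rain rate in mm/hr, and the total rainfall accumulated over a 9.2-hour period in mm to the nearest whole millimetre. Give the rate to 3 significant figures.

Column moisture flux per unit crosswind length is F = V × PW.
Inflow: F_in = 10.8 × 57.4 = 619.92 mm·m/s
Outflow: F_out = 9.99 × 41.8 = 417.582 mm·m/s
Steady-state rate R = (F_in − F_out)/L = (619.92 − 417.582) / 132000 m = 1.533e-03 mm/s.
R = 1.533e-03 × 3600 = 5.52 mm/hr.
Over 9.2 h: total = 5.52 × 9.2 = 50.784 ≈ 51 mm.

R ≈ 5.52 mm/hr; total ≈ 51 mm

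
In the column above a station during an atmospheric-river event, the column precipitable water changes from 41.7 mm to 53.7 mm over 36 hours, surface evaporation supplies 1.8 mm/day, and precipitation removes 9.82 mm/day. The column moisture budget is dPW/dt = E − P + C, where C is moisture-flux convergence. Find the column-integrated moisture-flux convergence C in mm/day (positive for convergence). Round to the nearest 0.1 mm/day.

dPW/dt = (53.7 − 41.7) mm / (36/24 day) = +8.000 mm/day.
C = dPW/dt − E + P = (+8.000) − 1.8 + 9.82 = 16.0 mm/day.

C ≈ 16.0 mm/day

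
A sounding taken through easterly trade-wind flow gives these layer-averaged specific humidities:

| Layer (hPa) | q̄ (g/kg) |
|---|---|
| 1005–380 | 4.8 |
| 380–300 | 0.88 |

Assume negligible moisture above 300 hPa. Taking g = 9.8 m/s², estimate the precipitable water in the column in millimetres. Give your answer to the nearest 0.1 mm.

Precipitable water is the column-integrated vapour mass per unit area: PW = (1/g) Σ q̄ Δp, with q in kg/kg and Δp in Pa (1 kg/m² of water = 1 mm).
Layer 1005–380 hPa: Δp = 625 hPa = 62500 Pa, q̄ = 0.0048 kg/kg → 0.0048 × 62500 / 9.8 = 30.61 mm
Layer 380–300 hPa: Δp = 80 hPa = 8000 Pa, q̄ = 0.00088 kg/kg → 0.00088 × 8000 / 9.8 = 0.72 mm
PW = 30.61 + 0.72 = 31.33 ≈ 31.3 mm.

PW ≈ 31.3 mm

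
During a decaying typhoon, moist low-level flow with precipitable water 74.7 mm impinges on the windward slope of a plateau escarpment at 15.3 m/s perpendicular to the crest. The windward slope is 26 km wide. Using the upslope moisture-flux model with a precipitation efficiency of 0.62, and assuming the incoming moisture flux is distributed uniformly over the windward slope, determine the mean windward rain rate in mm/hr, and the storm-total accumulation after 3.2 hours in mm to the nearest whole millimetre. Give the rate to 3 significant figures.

Incoming column moisture flux per unit ridge length: F = V × PW = 15.3 × 74.7 = 1142.91 mm·m/s.
Spread over the 26 km slope with efficiency ε = 0.62: R = ε·F/W = 0.62 × 1142.91 / 26000 m = 2.725e-02 mm/s.
R = 2.725e-02 × 3600 = 98.1 mm/hr.
Over 3.2 h: total = 98.1 × 3.2 = 313.92 ≈ 314 mm.

R ≈ 98.1 mm/hr; total ≈ 314 mm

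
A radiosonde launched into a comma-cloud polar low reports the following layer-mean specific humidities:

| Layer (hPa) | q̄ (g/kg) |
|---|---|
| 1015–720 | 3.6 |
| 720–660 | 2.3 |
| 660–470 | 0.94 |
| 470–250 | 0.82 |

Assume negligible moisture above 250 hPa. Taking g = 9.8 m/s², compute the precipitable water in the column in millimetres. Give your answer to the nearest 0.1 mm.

Precipitable water is the column-integrated vapour mass per unit area: PW = (1/g) Σ q̄ Δp, with q in kg/kg and Δp in Pa (1 kg/m² of water = 1 mm).
Layer 1015–720 hPa: Δp = 295 hPa = 29500 Pa, q̄ = 0.0036 kg/kg → 0.0036 × 29500 / 9.8 = 10.84 mm
Layer 720–660 hPa: Δp = 60 hPa = 6000 Pa, q̄ = 0.0023 kg/kg → 0.0023 × 6000 / 9.8 = 1.41 mm
Layer 660–470 hPa: Δp = 190 hPa = 19000 Pa, q̄ = 0.00094 kg/kg → 0.00094 × 19000 / 9.8 = 1.82 mm
Layer 470–250 hPa: Δp = 220 hPa = 22000 Pa, q̄ = 0.00082 kg/kg → 0.00082 × 22000 / 9.8 = 1.84 mm
PW = 10.84 + 1.41 + 1.82 + 1.84 = 15.91 ≈ 15.9 mm.

PW ≈ 15.9 mm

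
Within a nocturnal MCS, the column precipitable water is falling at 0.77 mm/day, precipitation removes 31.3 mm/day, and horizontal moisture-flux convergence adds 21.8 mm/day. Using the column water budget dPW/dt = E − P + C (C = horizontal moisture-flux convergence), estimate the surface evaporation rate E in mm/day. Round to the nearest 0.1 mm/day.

E ≈ 8.7 mm/day

dPW/dt = -0.77 mm/day.
E = dPW/dt + P − C = (-0.77) + 31.3 − (21.8) = 8.7 mm/day.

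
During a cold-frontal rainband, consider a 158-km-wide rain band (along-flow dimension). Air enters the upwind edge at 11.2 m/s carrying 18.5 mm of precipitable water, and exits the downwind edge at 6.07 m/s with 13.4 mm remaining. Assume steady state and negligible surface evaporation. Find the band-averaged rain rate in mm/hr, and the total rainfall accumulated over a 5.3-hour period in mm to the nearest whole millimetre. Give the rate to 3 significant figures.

R ≈ 2.87 mm/hr; total ≈ 15 mm

Column moisture flux per unit crosswind length is F = V × PW.
Inflow: F_in = 11.2 × 18.5 = 207.2 mm·m/s
Outflow: F_out = 6.07 × 13.4 = 81.338 mm·m/s
Steady-state rate R = (F_in − F_out)/L = (207.2 − 81.338) / 158000 m = 7.966e-04 mm/s.
R = 7.966e-04 × 3600 = 2.87 mm/hr.
Over 5.3 h: total = 2.87 × 5.3 = 15.211 ≈ 15 mm.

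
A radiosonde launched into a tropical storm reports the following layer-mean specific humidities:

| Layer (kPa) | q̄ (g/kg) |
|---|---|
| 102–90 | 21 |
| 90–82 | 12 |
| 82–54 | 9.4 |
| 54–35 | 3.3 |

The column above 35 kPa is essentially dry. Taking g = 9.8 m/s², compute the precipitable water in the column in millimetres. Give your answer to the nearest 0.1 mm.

PW ≈ 68.8 mm

Precipitable water is the column-integrated vapour mass per unit area: PW = (1/g) Σ q̄ Δp, with q in kg/kg and Δp in Pa (1 kg/m² of water = 1 mm).
Layer 102–90 kPa: Δp = 120 hPa = 12000 Pa, q̄ = 0.021 kg/kg → 0.021 × 12000 / 9.8 = 25.71 mm
Layer 90–82 kPa: Δp = 80 hPa = 8000 Pa, q̄ = 0.012 kg/kg → 0.012 × 8000 / 9.8 = 9.80 mm
Layer 82–54 kPa: Δp = 280 hPa = 28000 Pa, q̄ = 0.0094 kg/kg → 0.0094 × 28000 / 9.8 = 26.86 mm
Layer 54–35 kPa: Δp = 190 hPa = 19000 Pa, q̄ = 0.0033 kg/kg → 0.0033 × 19000 / 9.8 = 6.40 mm
PW = 25.71 + 9.80 + 26.86 + 6.40 = 68.77 ≈ 68.8 mm.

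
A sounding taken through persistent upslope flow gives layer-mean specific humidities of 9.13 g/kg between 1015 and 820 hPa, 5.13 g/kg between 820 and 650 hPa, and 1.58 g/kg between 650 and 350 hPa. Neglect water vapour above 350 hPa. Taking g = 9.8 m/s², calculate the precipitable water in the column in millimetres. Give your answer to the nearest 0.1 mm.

PW ≈ 31.9 mm

Precipitable water is the column-integrated vapour mass per unit area: PW = (1/g) Σ q̄ Δp, with q in kg/kg and Δp in Pa (1 kg/m² of water = 1 mm).
Layer 1015–820 hPa: Δp = 195 hPa = 19500 Pa, q̄ = 0.00913 kg/kg → 0.00913 × 19500 / 9.8 = 18.17 mm
Layer 820–650 hPa: Δp = 170 hPa = 17000 Pa, q̄ = 0.00513 kg/kg → 0.00513 × 17000 / 9.8 = 8.90 mm
Layer 650–350 hPa: Δp = 300 hPa = 30000 Pa, q̄ = 0.00158 kg/kg → 0.00158 × 30000 / 9.8 = 4.84 mm
PW = 18.17 + 8.90 + 4.84 = 31.91 ≈ 31.9 mm.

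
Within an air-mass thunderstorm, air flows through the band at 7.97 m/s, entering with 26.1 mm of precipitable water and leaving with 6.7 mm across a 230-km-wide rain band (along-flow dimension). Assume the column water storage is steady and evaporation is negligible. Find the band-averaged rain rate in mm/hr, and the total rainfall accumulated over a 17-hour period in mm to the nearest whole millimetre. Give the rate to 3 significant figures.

R ≈ 2.42 mm/hr; total ≈ 41 mm

Column moisture flux per unit crosswind length is F = V × PW.
Inflow: F_in = 7.97 × 26.1 = 208.017 mm·m/s
Outflow: F_out = 7.97 × 6.7 = 53.399 mm·m/s
Steady-state rate R = (F_in − F_out)/L = (208.017 − 53.399) / 230000 m = 6.723e-04 mm/s.
R = 6.723e-04 × 3600 = 2.42 mm/hr.
Over 17 h: total = 2.42 × 17 = 41.14 ≈ 41 mm.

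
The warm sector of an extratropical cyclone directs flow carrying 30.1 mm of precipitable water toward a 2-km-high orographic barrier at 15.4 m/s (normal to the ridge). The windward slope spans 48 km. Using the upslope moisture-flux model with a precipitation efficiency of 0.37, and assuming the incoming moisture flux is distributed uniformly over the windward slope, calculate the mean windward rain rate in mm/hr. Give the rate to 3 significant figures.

R ≈ 12.9 mm/hr

Incoming column moisture flux per unit ridge length: F = V × PW = 15.4 × 30.1 = 463.54 mm·m/s.
Spread over the 48 km slope with efficiency ε = 0.37: R = ε·F/W = 0.37 × 463.54 / 48000 m = 3.573e-03 mm/s.
R = 3.573e-03 × 3600 = 12.9 mm/hr.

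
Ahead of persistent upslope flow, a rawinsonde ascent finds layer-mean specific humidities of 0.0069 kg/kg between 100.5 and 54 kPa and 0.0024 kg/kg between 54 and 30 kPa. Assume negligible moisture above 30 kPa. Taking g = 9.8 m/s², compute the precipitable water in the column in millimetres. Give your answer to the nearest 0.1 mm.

PW ≈ 38.6 mm

Precipitable water is the column-integrated vapour mass per unit area: PW = (1/g) Σ q̄ Δp, with q in kg/kg and Δp in Pa (1 kg/m² of water = 1 mm).
Layer 100.5–54 kPa: Δp = 465 hPa = 46500 Pa, q̄ = 0.0069 kg/kg → 0.0069 × 46500 / 9.8 = 32.74 mm
Layer 54–30 kPa: Δp = 240 hPa = 24000 Pa, q̄ = 0.0024 kg/kg → 0.0024 × 24000 / 9.8 = 5.88 mm
PW = 32.74 + 5.88 = 38.62 ≈ 38.6 mm.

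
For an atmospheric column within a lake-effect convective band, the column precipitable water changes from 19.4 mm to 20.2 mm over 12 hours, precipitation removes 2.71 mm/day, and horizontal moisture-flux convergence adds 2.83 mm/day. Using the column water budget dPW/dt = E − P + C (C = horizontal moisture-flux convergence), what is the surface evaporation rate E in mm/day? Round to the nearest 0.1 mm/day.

dPW/dt = (20.2 − 19.4) mm / (12/24 day) = +1.600 mm/day.
E = dPW/dt + P − C = (+1.600) + 2.71 − (2.83) = 1.5 mm/day.

E ≈ 1.5 mm/day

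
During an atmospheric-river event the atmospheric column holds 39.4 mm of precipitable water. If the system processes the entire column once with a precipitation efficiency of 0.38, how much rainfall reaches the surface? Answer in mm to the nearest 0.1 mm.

Rainfall = ε × PW = 0.38 × 39.4 = 15.0 mm.

rainfall ≈ 15.0 mm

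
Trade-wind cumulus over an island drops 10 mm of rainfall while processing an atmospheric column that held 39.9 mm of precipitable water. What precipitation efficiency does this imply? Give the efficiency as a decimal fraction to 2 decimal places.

ε ≈ 0.25

ε = rainfall / PW = 10 / 39.9 = 0.25.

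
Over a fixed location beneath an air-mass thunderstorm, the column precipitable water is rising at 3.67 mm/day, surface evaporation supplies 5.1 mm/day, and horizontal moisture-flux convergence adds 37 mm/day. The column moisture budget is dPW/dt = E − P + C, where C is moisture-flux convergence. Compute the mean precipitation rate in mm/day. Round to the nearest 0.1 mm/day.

dPW/dt = +3.67 mm/day.
P = E + C − dPW/dt = 5.1 + (37) − (+3.67) = 38.4 mm/day.

P ≈ 38.4 mm/day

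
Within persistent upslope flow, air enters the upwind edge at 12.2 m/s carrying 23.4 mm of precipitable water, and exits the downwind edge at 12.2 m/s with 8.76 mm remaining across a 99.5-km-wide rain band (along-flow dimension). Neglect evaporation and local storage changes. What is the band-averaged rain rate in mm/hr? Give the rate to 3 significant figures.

Column moisture flux per unit crosswind length is F = V × PW.
Inflow: F_in = 12.2 × 23.4 = 285.48 mm·m/s
Outflow: F_out = 12.2 × 8.76 = 106.872 mm·m/s
Steady-state rate R = (F_in − F_out)/L = (285.48 − 106.872) / 99500 m = 1.795e-03 mm/s.
R = 1.795e-03 × 3600 = 6.46 mm/hr.

R ≈ 6.46 mm/hr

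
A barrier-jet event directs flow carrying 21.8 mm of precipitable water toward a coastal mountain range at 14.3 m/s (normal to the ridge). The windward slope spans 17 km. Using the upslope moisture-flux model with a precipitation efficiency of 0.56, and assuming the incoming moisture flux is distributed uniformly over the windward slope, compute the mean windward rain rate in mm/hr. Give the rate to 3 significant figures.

Incoming column moisture flux per unit ridge length: F = V × PW = 14.3 × 21.8 = 311.74 mm·m/s.
Spread over the 17 km slope with efficiency ε = 0.56: R = ε·F/W = 0.56 × 311.74 / 17000 m = 1.027e-02 mm/s.
R = 1.027e-02 × 3600 = 37.0 mm/hr.

R ≈ 37.0 mm/hr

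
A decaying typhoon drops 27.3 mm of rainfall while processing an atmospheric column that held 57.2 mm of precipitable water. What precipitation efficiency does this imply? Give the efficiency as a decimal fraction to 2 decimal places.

ε = rainfall / PW = 27.3 / 57.2 = 0.48.

ε ≈ 0.48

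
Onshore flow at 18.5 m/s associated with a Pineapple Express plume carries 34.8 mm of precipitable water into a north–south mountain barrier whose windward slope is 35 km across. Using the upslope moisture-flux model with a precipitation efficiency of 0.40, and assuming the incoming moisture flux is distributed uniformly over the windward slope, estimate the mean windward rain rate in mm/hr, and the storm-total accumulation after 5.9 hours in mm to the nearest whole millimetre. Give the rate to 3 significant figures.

Incoming column moisture flux per unit ridge length: F = V × PW = 18.5 × 34.8 = 643.8 mm·m/s.
Spread over the 35 km slope with efficiency ε = 0.40: R = ε·F/W = 0.40 × 643.8 / 35000 m = 7.358e-03 mm/s.
R = 7.358e-03 × 3600 = 26.5 mm/hr.
Over 5.9 h: total = 26.5 × 5.9 = 156.35 ≈ 156 mm.

R ≈ 26.5 mm/hr; total ≈ 156 mm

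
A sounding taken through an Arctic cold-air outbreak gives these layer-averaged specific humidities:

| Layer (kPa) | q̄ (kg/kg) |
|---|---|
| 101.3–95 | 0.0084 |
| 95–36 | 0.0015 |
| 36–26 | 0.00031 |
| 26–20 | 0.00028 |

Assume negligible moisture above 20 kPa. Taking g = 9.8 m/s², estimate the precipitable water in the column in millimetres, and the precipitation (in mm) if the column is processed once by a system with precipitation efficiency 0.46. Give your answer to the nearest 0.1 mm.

Precipitable water is the column-integrated vapour mass per unit area: PW = (1/g) Σ q̄ Δp, with q in kg/kg and Δp in Pa (1 kg/m² of water = 1 mm).
Layer 101.3–95 kPa: Δp = 63 hPa = 6300 Pa, q̄ = 0.0084 kg/kg → 0.0084 × 6300 / 9.8 = 5.40 mm
Layer 95–36 kPa: Δp = 590 hPa = 59000 Pa, q̄ = 0.0015 kg/kg → 0.0015 × 59000 / 9.8 = 9.03 mm
Layer 36–26 kPa: Δp = 100 hPa = 10000 Pa, q̄ = 0.00031 kg/kg → 0.00031 × 10000 / 9.8 = 0.32 mm
Layer 26–20 kPa: Δp = 60 hPa = 6000 Pa, q̄ = 0.00028 kg/kg → 0.00028 × 6000 / 9.8 = 0.17 mm
PW = 5.40 + 9.03 + 0.32 + 0.17 = 14.92 ≈ 14.9 mm.
Precipitation = ε × PW = 0.46 × 14.9 = 6.9 mm.

PW ≈ 14.9 mm; precipitation ≈ 6.9 mm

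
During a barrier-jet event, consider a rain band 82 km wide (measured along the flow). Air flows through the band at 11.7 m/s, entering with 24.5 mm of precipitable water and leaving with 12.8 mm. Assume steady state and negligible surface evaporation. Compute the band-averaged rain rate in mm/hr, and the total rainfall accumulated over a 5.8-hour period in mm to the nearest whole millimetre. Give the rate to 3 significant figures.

R ≈ 6.01 mm/hr; total ≈ 35 mm

Column moisture flux per unit crosswind length is F = V × PW.
Inflow: F_in = 11.7 × 24.5 = 286.65 mm·m/s
Outflow: F_out = 11.7 × 12.8 = 149.76 mm·m/s
Steady-state rate R = (F_in − F_out)/L = (286.65 − 149.76) / 82000 m = 1.669e-03 mm/s.
R = 1.669e-03 × 3600 = 6.01 mm/hr.
Over 5.8 h: total = 6.01 × 5.8 = 34.858 ≈ 35 mm.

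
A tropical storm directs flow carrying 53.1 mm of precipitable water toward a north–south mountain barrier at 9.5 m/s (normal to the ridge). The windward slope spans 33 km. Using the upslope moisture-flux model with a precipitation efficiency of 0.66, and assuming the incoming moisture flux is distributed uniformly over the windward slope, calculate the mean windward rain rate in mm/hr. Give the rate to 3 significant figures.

Incoming column moisture flux per unit ridge length: F = V × PW = 9.5 × 53.1 = 504.45 mm·m/s.
Spread over the 33 km slope with efficiency ε = 0.66: R = ε·F/W = 0.66 × 504.45 / 33000 m = 1.009e-02 mm/s.
R = 1.009e-02 × 3600 = 36.3 mm/hr.

R ≈ 36.3 mm/hr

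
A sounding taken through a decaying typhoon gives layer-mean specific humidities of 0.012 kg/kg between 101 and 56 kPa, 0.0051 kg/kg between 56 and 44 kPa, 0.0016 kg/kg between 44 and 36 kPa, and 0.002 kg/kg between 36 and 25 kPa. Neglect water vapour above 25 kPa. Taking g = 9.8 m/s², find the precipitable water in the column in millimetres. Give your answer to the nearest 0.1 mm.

Precipitable water is the column-integrated vapour mass per unit area: PW = (1/g) Σ q̄ Δp, with q in kg/kg and Δp in Pa (1 kg/m² of water = 1 mm).
Layer 101–56 kPa: Δp = 450 hPa = 45000 Pa, q̄ = 0.012 kg/kg → 0.012 × 45000 / 9.8 = 55.10 mm
Layer 56–44 kPa: Δp = 120 hPa = 12000 Pa, q̄ = 0.0051 kg/kg → 0.0051 × 12000 / 9.8 = 6.24 mm
Layer 44–36 kPa: Δp = 80 hPa = 8000 Pa, q̄ = 0.0016 kg/kg → 0.0016 × 8000 / 9.8 = 1.31 mm
Layer 36–25 kPa: Δp = 110 hPa = 11000 Pa, q̄ = 0.002 kg/kg → 0.002 × 11000 / 9.8 = 2.24 mm
PW = 55.10 + 6.24 + 1.31 + 2.24 = 64.89 ≈ 64.9 mm.

PW ≈ 64.9 mm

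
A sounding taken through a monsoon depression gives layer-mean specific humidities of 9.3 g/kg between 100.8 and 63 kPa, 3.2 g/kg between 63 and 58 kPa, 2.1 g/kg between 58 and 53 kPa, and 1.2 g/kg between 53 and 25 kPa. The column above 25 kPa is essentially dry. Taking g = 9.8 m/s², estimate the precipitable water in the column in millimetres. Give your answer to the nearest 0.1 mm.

Precipitable water is the column-integrated vapour mass per unit area: PW = (1/g) Σ q̄ Δp, with q in kg/kg and Δp in Pa (1 kg/m² of water = 1 mm).
Layer 100.8–63 kPa: Δp = 378 hPa = 37800 Pa, q̄ = 0.0093 kg/kg → 0.0093 × 37800 / 9.8 = 35.87 mm
Layer 63–58 kPa: Δp = 50 hPa = 5000 Pa, q̄ = 0.0032 kg/kg → 0.0032 × 5000 / 9.8 = 1.63 mm
Layer 58–53 kPa: Δp = 50 hPa = 5000 Pa, q̄ = 0.0021 kg/kg → 0.0021 × 5000 / 9.8 = 1.07 mm
Layer 53–25 kPa: Δp = 280 hPa = 28000 Pa, q̄ = 0.0012 kg/kg → 0.0012 × 28000 / 9.8 = 3.43 mm
PW = 35.87 + 1.63 + 1.07 + 3.43 = 42.00 ≈ 42.0 mm.

PW ≈ 42.0 mm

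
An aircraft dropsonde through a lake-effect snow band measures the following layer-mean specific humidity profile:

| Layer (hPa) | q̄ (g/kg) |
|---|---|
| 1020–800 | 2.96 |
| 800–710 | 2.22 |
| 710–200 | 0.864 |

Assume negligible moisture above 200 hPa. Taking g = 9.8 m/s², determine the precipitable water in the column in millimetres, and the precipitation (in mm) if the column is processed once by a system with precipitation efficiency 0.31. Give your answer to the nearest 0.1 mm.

Precipitable water is the column-integrated vapour mass per unit area: PW = (1/g) Σ q̄ Δp, with q in kg/kg and Δp in Pa (1 kg/m² of water = 1 mm).
Layer 1020–800 hPa: Δp = 220 hPa = 22000 Pa, q̄ = 0.00296 kg/kg → 0.00296 × 22000 / 9.8 = 6.64 mm
Layer 800–710 hPa: Δp = 90 hPa = 9000 Pa, q̄ = 0.00222 kg/kg → 0.00222 × 9000 / 9.8 = 2.04 mm
Layer 710–200 hPa: Δp = 510 hPa = 51000 Pa, q̄ = 0.000864 kg/kg → 0.000864 × 51000 / 9.8 = 4.50 mm
PW = 6.64 + 2.04 + 4.50 = 13.18 ≈ 13.2 mm.
Precipitation = ε × PW = 0.31 × 13.2 = 4.1 mm.

PW ≈ 13.2 mm; precipitation ≈ 4.1 mm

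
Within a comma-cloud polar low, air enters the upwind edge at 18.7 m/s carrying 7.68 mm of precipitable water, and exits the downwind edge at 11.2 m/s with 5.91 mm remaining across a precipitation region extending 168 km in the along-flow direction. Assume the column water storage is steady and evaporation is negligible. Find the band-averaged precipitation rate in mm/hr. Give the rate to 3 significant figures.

R ≈ 1.66 mm/hr

Column moisture flux per unit crosswind length is F = V × PW.
Inflow: F_in = 18.7 × 7.68 = 143.616 mm·m/s
Outflow: F_out = 11.2 × 5.91 = 66.192 mm·m/s
Steady-state rate R = (F_in − F_out)/L = (143.616 − 66.192) / 168000 m = 4.609e-04 mm/s.
R = 4.609e-04 × 3600 = 1.66 mm/hr.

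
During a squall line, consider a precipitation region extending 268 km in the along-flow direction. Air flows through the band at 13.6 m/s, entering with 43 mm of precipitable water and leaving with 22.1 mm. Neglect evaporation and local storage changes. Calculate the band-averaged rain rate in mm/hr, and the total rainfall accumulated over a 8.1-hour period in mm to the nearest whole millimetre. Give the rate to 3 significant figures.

Column moisture flux per unit crosswind length is F = V × PW.
Inflow: F_in = 13.6 × 43 = 584.8 mm·m/s
Outflow: F_out = 13.6 × 22.1 = 300.56 mm·m/s
Steady-state rate R = (F_in − F_out)/L = (584.8 − 300.56) / 268000 m = 1.061e-03 mm/s.
R = 1.061e-03 × 3600 = 3.82 mm/hr.
Over 8.1 h: total = 3.82 × 8.1 = 30.942 ≈ 31 mm.

R ≈ 3.82 mm/hr; total ≈ 31 mm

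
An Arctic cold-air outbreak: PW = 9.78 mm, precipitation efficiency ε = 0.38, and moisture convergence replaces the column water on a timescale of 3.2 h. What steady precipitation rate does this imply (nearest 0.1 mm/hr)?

R ≈ 1.2 mm/hr

Each overturning extracts ε × PW = 0.38 × 9.78 = 3.7164 mm.
Rate = ε·PW / τ = 3.7164 / 3.2 h = 1.2 mm/hr.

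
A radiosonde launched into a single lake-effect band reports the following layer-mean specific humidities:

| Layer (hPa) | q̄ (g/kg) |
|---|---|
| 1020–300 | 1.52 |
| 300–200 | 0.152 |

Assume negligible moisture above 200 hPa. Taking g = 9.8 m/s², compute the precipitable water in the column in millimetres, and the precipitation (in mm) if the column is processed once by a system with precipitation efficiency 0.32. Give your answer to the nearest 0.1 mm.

Precipitable water is the column-integrated vapour mass per unit area: PW = (1/g) Σ q̄ Δp, with q in kg/kg and Δp in Pa (1 kg/m² of water = 1 mm).
Layer 1020–300 hPa: Δp = 720 hPa = 72000 Pa, q̄ = 0.00152 kg/kg → 0.00152 × 72000 / 9.8 = 11.17 mm
Layer 300–200 hPa: Δp = 100 hPa = 10000 Pa, q̄ = 0.000152 kg/kg → 0.000152 × 10000 / 9.8 = 0.16 mm
PW = 11.17 + 0.16 = 11.33 ≈ 11.3 mm.
Precipitation = ε × PW = 0.32 × 11.3 = 3.6 mm.

PW ≈ 11.3 mm; precipitation ≈ 3.6 mm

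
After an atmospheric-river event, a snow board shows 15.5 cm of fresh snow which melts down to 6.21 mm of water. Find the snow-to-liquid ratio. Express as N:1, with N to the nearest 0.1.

ratio ≈ 25.0

Ratio = snow depth / SWE = 155 mm / 6.21 mm = 25.0, i.e. 25.0:1.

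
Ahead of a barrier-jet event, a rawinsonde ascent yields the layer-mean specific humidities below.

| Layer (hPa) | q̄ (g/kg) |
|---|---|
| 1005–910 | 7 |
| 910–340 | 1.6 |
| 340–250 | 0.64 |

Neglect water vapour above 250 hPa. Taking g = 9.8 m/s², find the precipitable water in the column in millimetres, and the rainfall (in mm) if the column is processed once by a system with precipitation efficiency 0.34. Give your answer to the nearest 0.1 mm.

PW ≈ 16.7 mm; rainfall ≈ 5.7 mm

Precipitable water is the column-integrated vapour mass per unit area: PW = (1/g) Σ q̄ Δp, with q in kg/kg and Δp in Pa (1 kg/m² of water = 1 mm).
Layer 1005–910 hPa: Δp = 95 hPa = 9500 Pa, q̄ = 0.007 kg/kg → 0.007 × 9500 / 9.8 = 6.79 mm
Layer 910–340 hPa: Δp = 570 hPa = 57000 Pa, q̄ = 0.0016 kg/kg → 0.0016 × 57000 / 9.8 = 9.31 mm
Layer 340–250 hPa: Δp = 90 hPa = 9000 Pa, q̄ = 0.00064 kg/kg → 0.00064 × 9000 / 9.8 = 0.59 mm
PW = 6.79 + 9.31 + 0.59 = 16.69 ≈ 16.7 mm.
Rainfall = ε × PW = 0.34 × 16.7 = 5.7 mm.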